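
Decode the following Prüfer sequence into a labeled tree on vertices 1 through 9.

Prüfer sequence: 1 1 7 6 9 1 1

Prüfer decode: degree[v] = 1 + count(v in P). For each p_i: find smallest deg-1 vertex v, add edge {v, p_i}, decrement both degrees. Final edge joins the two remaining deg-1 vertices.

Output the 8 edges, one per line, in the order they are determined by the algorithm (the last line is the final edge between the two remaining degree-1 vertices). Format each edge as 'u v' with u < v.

Initial degrees: {1:5, 2:1, 3:1, 4:1, 5:1, 6:2, 7:2, 8:1, 9:2}
Step 1: smallest deg-1 vertex = 2, p_1 = 1. Add edge {1,2}. Now deg[2]=0, deg[1]=4.
Step 2: smallest deg-1 vertex = 3, p_2 = 1. Add edge {1,3}. Now deg[3]=0, deg[1]=3.
Step 3: smallest deg-1 vertex = 4, p_3 = 7. Add edge {4,7}. Now deg[4]=0, deg[7]=1.
Step 4: smallest deg-1 vertex = 5, p_4 = 6. Add edge {5,6}. Now deg[5]=0, deg[6]=1.
Step 5: smallest deg-1 vertex = 6, p_5 = 9. Add edge {6,9}. Now deg[6]=0, deg[9]=1.
Step 6: smallest deg-1 vertex = 7, p_6 = 1. Add edge {1,7}. Now deg[7]=0, deg[1]=2.
Step 7: smallest deg-1 vertex = 8, p_7 = 1. Add edge {1,8}. Now deg[8]=0, deg[1]=1.
Final: two remaining deg-1 vertices are 1, 9. Add edge {1,9}.

Answer: 1 2
1 3
4 7
5 6
6 9
1 7
1 8
1 9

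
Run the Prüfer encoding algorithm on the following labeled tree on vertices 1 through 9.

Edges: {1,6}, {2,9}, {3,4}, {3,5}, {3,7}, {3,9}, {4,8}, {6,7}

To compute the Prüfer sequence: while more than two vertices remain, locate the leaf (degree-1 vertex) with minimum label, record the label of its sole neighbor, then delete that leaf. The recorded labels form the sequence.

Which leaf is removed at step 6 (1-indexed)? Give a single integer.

Step 1: current leaves = {1,2,5,8}. Remove leaf 1 (neighbor: 6).
Step 2: current leaves = {2,5,6,8}. Remove leaf 2 (neighbor: 9).
Step 3: current leaves = {5,6,8,9}. Remove leaf 5 (neighbor: 3).
Step 4: current leaves = {6,8,9}. Remove leaf 6 (neighbor: 7).
Step 5: current leaves = {7,8,9}. Remove leaf 7 (neighbor: 3).
Step 6: current leaves = {8,9}. Remove leaf 8 (neighbor: 4).

Answer: 8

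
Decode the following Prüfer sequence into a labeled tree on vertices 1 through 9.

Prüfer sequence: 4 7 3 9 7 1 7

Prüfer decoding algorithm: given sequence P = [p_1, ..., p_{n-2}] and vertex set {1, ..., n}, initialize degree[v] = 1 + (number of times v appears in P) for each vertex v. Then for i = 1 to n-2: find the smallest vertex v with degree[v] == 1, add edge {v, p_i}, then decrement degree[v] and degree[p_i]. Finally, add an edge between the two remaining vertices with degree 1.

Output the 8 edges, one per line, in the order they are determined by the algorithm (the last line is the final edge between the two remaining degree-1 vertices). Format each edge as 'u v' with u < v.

Initial degrees: {1:2, 2:1, 3:2, 4:2, 5:1, 6:1, 7:4, 8:1, 9:2}
Step 1: smallest deg-1 vertex = 2, p_1 = 4. Add edge {2,4}. Now deg[2]=0, deg[4]=1.
Step 2: smallest deg-1 vertex = 4, p_2 = 7. Add edge {4,7}. Now deg[4]=0, deg[7]=3.
Step 3: smallest deg-1 vertex = 5, p_3 = 3. Add edge {3,5}. Now deg[5]=0, deg[3]=1.
Step 4: smallest deg-1 vertex = 3, p_4 = 9. Add edge {3,9}. Now deg[3]=0, deg[9]=1.
Step 5: smallest deg-1 vertex = 6, p_5 = 7. Add edge {6,7}. Now deg[6]=0, deg[7]=2.
Step 6: smallest deg-1 vertex = 8, p_6 = 1. Add edge {1,8}. Now deg[8]=0, deg[1]=1.
Step 7: smallest deg-1 vertex = 1, p_7 = 7. Add edge {1,7}. Now deg[1]=0, deg[7]=1.
Final: two remaining deg-1 vertices are 7, 9. Add edge {7,9}.

Answer: 2 4
4 7
3 5
3 9
6 7
1 8
1 7
7 9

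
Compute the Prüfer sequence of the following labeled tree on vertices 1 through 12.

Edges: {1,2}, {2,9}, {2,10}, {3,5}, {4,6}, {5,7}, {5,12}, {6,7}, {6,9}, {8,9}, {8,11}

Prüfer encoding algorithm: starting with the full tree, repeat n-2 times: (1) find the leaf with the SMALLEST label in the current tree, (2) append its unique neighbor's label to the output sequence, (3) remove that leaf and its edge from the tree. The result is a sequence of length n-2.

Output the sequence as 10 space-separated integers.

Answer: 2 5 6 2 9 8 9 6 7 5

Derivation:
Step 1: leaves = {1,3,4,10,11,12}. Remove smallest leaf 1, emit neighbor 2.
Step 2: leaves = {3,4,10,11,12}. Remove smallest leaf 3, emit neighbor 5.
Step 3: leaves = {4,10,11,12}. Remove smallest leaf 4, emit neighbor 6.
Step 4: leaves = {10,11,12}. Remove smallest leaf 10, emit neighbor 2.
Step 5: leaves = {2,11,12}. Remove smallest leaf 2, emit neighbor 9.
Step 6: leaves = {11,12}. Remove smallest leaf 11, emit neighbor 8.
Step 7: leaves = {8,12}. Remove smallest leaf 8, emit neighbor 9.
Step 8: leaves = {9,12}. Remove smallest leaf 9, emit neighbor 6.
Step 9: leaves = {6,12}. Remove smallest leaf 6, emit neighbor 7.
Step 10: leaves = {7,12}. Remove smallest leaf 7, emit neighbor 5.
Done: 2 vertices remain (5, 12). Sequence = [2 5 6 2 9 8 9 6 7 5]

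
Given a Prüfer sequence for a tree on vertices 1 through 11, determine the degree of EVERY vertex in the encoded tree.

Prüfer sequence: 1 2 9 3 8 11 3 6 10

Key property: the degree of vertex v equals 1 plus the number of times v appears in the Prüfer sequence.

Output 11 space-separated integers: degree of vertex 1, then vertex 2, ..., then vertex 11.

p_1 = 1: count[1] becomes 1
p_2 = 2: count[2] becomes 1
p_3 = 9: count[9] becomes 1
p_4 = 3: count[3] becomes 1
p_5 = 8: count[8] becomes 1
p_6 = 11: count[11] becomes 1
p_7 = 3: count[3] becomes 2
p_8 = 6: count[6] becomes 1
p_9 = 10: count[10] becomes 1
Degrees (1 + count): deg[1]=1+1=2, deg[2]=1+1=2, deg[3]=1+2=3, deg[4]=1+0=1, deg[5]=1+0=1, deg[6]=1+1=2, deg[7]=1+0=1, deg[8]=1+1=2, deg[9]=1+1=2, deg[10]=1+1=2, deg[11]=1+1=2

Answer: 2 2 3 1 1 2 1 2 2 2 2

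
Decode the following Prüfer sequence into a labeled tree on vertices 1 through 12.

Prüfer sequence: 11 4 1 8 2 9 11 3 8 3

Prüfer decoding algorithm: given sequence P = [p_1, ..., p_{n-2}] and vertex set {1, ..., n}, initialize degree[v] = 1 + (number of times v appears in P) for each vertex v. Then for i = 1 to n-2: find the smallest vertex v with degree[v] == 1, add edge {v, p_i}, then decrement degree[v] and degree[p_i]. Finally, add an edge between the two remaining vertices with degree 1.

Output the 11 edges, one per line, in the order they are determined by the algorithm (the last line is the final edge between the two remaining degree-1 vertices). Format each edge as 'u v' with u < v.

Answer: 5 11
4 6
1 4
1 8
2 7
2 9
9 11
3 10
8 11
3 8
3 12

Derivation:
Initial degrees: {1:2, 2:2, 3:3, 4:2, 5:1, 6:1, 7:1, 8:3, 9:2, 10:1, 11:3, 12:1}
Step 1: smallest deg-1 vertex = 5, p_1 = 11. Add edge {5,11}. Now deg[5]=0, deg[11]=2.
Step 2: smallest deg-1 vertex = 6, p_2 = 4. Add edge {4,6}. Now deg[6]=0, deg[4]=1.
Step 3: smallest deg-1 vertex = 4, p_3 = 1. Add edge {1,4}. Now deg[4]=0, deg[1]=1.
Step 4: smallest deg-1 vertex = 1, p_4 = 8. Add edge {1,8}. Now deg[1]=0, deg[8]=2.
Step 5: smallest deg-1 vertex = 7, p_5 = 2. Add edge {2,7}. Now deg[7]=0, deg[2]=1.
Step 6: smallest deg-1 vertex = 2, p_6 = 9. Add edge {2,9}. Now deg[2]=0, deg[9]=1.
Step 7: smallest deg-1 vertex = 9, p_7 = 11. Add edge {9,11}. Now deg[9]=0, deg[11]=1.
Step 8: smallest deg-1 vertex = 10, p_8 = 3. Add edge {3,10}. Now deg[10]=0, deg[3]=2.
Step 9: smallest deg-1 vertex = 11, p_9 = 8. Add edge {8,11}. Now deg[11]=0, deg[8]=1.
Step 10: smallest deg-1 vertex = 8, p_10 = 3. Add edge {3,8}. Now deg[8]=0, deg[3]=1.
Final: two remaining deg-1 vertices are 3, 12. Add edge {3,12}.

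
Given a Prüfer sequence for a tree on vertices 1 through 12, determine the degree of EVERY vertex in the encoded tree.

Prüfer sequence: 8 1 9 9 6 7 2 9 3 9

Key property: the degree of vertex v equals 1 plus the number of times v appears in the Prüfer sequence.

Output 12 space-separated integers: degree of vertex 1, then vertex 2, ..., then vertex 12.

p_1 = 8: count[8] becomes 1
p_2 = 1: count[1] becomes 1
p_3 = 9: count[9] becomes 1
p_4 = 9: count[9] becomes 2
p_5 = 6: count[6] becomes 1
p_6 = 7: count[7] becomes 1
p_7 = 2: count[2] becomes 1
p_8 = 9: count[9] becomes 3
p_9 = 3: count[3] becomes 1
p_10 = 9: count[9] becomes 4
Degrees (1 + count): deg[1]=1+1=2, deg[2]=1+1=2, deg[3]=1+1=2, deg[4]=1+0=1, deg[5]=1+0=1, deg[6]=1+1=2, deg[7]=1+1=2, deg[8]=1+1=2, deg[9]=1+4=5, deg[10]=1+0=1, deg[11]=1+0=1, deg[12]=1+0=1

Answer: 2 2 2 1 1 2 2 2 5 1 1 1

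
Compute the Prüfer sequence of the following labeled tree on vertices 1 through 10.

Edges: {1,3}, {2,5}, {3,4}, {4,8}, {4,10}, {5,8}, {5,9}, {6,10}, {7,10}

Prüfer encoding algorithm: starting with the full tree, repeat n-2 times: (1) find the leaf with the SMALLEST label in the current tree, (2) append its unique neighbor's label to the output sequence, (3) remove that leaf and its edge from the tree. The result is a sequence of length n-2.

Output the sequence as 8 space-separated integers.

Step 1: leaves = {1,2,6,7,9}. Remove smallest leaf 1, emit neighbor 3.
Step 2: leaves = {2,3,6,7,9}. Remove smallest leaf 2, emit neighbor 5.
Step 3: leaves = {3,6,7,9}. Remove smallest leaf 3, emit neighbor 4.
Step 4: leaves = {6,7,9}. Remove smallest leaf 6, emit neighbor 10.
Step 5: leaves = {7,9}. Remove smallest leaf 7, emit neighbor 10.
Step 6: leaves = {9,10}. Remove smallest leaf 9, emit neighbor 5.
Step 7: leaves = {5,10}. Remove smallest leaf 5, emit neighbor 8.
Step 8: leaves = {8,10}. Remove smallest leaf 8, emit neighbor 4.
Done: 2 vertices remain (4, 10). Sequence = [3 5 4 10 10 5 8 4]

Answer: 3 5 4 10 10 5 8 4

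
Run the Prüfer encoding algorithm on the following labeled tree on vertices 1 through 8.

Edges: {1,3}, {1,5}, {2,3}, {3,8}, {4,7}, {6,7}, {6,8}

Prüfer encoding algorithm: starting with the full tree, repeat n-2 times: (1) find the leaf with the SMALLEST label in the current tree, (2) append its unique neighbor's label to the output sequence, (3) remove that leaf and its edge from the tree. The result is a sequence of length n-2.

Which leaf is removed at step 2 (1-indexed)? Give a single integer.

Step 1: current leaves = {2,4,5}. Remove leaf 2 (neighbor: 3).
Step 2: current leaves = {4,5}. Remove leaf 4 (neighbor: 7).

Answer: 4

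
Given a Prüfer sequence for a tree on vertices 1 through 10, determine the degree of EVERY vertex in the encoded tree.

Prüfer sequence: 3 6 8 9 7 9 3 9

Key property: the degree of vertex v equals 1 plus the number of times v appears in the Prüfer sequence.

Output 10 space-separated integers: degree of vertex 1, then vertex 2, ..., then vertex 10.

p_1 = 3: count[3] becomes 1
p_2 = 6: count[6] becomes 1
p_3 = 8: count[8] becomes 1
p_4 = 9: count[9] becomes 1
p_5 = 7: count[7] becomes 1
p_6 = 9: count[9] becomes 2
p_7 = 3: count[3] becomes 2
p_8 = 9: count[9] becomes 3
Degrees (1 + count): deg[1]=1+0=1, deg[2]=1+0=1, deg[3]=1+2=3, deg[4]=1+0=1, deg[5]=1+0=1, deg[6]=1+1=2, deg[7]=1+1=2, deg[8]=1+1=2, deg[9]=1+3=4, deg[10]=1+0=1

Answer: 1 1 3 1 1 2 2 2 4 1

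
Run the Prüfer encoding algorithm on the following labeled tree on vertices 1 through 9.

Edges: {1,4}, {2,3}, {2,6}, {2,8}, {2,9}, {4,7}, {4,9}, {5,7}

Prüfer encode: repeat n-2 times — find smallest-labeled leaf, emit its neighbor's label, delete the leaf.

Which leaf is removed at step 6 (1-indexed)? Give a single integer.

Answer: 4

Derivation:
Step 1: current leaves = {1,3,5,6,8}. Remove leaf 1 (neighbor: 4).
Step 2: current leaves = {3,5,6,8}. Remove leaf 3 (neighbor: 2).
Step 3: current leaves = {5,6,8}. Remove leaf 5 (neighbor: 7).
Step 4: current leaves = {6,7,8}. Remove leaf 6 (neighbor: 2).
Step 5: current leaves = {7,8}. Remove leaf 7 (neighbor: 4).
Step 6: current leaves = {4,8}. Remove leaf 4 (neighbor: 9).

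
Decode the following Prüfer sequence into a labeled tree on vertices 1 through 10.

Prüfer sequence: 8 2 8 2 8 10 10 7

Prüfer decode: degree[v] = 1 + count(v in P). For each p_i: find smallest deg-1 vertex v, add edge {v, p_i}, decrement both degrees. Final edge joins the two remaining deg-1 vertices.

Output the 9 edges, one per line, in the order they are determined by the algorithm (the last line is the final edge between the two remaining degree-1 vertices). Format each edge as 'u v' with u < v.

Answer: 1 8
2 3
4 8
2 5
2 8
6 10
8 10
7 9
7 10

Derivation:
Initial degrees: {1:1, 2:3, 3:1, 4:1, 5:1, 6:1, 7:2, 8:4, 9:1, 10:3}
Step 1: smallest deg-1 vertex = 1, p_1 = 8. Add edge {1,8}. Now deg[1]=0, deg[8]=3.
Step 2: smallest deg-1 vertex = 3, p_2 = 2. Add edge {2,3}. Now deg[3]=0, deg[2]=2.
Step 3: smallest deg-1 vertex = 4, p_3 = 8. Add edge {4,8}. Now deg[4]=0, deg[8]=2.
Step 4: smallest deg-1 vertex = 5, p_4 = 2. Add edge {2,5}. Now deg[5]=0, deg[2]=1.
Step 5: smallest deg-1 vertex = 2, p_5 = 8. Add edge {2,8}. Now deg[2]=0, deg[8]=1.
Step 6: smallest deg-1 vertex = 6, p_6 = 10. Add edge {6,10}. Now deg[6]=0, deg[10]=2.
Step 7: smallest deg-1 vertex = 8, p_7 = 10. Add edge {8,10}. Now deg[8]=0, deg[10]=1.
Step 8: smallest deg-1 vertex = 9, p_8 = 7. Add edge {7,9}. Now deg[9]=0, deg[7]=1.
Final: two remaining deg-1 vertices are 7, 10. Add edge {7,10}.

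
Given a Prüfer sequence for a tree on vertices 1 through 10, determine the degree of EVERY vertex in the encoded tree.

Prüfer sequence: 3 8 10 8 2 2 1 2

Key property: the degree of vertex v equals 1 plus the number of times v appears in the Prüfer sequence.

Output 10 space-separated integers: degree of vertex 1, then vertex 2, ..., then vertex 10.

Answer: 2 4 2 1 1 1 1 3 1 2

Derivation:
p_1 = 3: count[3] becomes 1
p_2 = 8: count[8] becomes 1
p_3 = 10: count[10] becomes 1
p_4 = 8: count[8] becomes 2
p_5 = 2: count[2] becomes 1
p_6 = 2: count[2] becomes 2
p_7 = 1: count[1] becomes 1
p_8 = 2: count[2] becomes 3
Degrees (1 + count): deg[1]=1+1=2, deg[2]=1+3=4, deg[3]=1+1=2, deg[4]=1+0=1, deg[5]=1+0=1, deg[6]=1+0=1, deg[7]=1+0=1, deg[8]=1+2=3, deg[9]=1+0=1, deg[10]=1+1=2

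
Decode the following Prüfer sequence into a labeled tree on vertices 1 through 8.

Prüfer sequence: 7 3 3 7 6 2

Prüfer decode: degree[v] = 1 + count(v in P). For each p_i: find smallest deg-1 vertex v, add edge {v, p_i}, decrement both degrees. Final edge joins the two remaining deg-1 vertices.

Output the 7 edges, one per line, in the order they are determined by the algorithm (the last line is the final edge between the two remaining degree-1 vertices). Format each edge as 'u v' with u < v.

Initial degrees: {1:1, 2:2, 3:3, 4:1, 5:1, 6:2, 7:3, 8:1}
Step 1: smallest deg-1 vertex = 1, p_1 = 7. Add edge {1,7}. Now deg[1]=0, deg[7]=2.
Step 2: smallest deg-1 vertex = 4, p_2 = 3. Add edge {3,4}. Now deg[4]=0, deg[3]=2.
Step 3: smallest deg-1 vertex = 5, p_3 = 3. Add edge {3,5}. Now deg[5]=0, deg[3]=1.
Step 4: smallest deg-1 vertex = 3, p_4 = 7. Add edge {3,7}. Now deg[3]=0, deg[7]=1.
Step 5: smallest deg-1 vertex = 7, p_5 = 6. Add edge {6,7}. Now deg[7]=0, deg[6]=1.
Step 6: smallest deg-1 vertex = 6, p_6 = 2. Add edge {2,6}. Now deg[6]=0, deg[2]=1.
Final: two remaining deg-1 vertices are 2, 8. Add edge {2,8}.

Answer: 1 7
3 4
3 5
3 7
6 7
2 6
2 8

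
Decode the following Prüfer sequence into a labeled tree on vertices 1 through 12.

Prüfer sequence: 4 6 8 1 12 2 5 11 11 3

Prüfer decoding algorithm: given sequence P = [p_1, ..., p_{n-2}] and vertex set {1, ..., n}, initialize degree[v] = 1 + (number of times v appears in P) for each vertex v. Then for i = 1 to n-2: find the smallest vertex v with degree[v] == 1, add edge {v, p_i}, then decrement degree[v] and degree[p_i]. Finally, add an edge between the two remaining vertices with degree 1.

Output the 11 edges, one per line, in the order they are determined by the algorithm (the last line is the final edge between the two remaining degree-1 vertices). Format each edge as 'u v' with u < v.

Answer: 4 7
4 6
6 8
1 8
1 12
2 9
2 5
5 11
10 11
3 11
3 12

Derivation:
Initial degrees: {1:2, 2:2, 3:2, 4:2, 5:2, 6:2, 7:1, 8:2, 9:1, 10:1, 11:3, 12:2}
Step 1: smallest deg-1 vertex = 7, p_1 = 4. Add edge {4,7}. Now deg[7]=0, deg[4]=1.
Step 2: smallest deg-1 vertex = 4, p_2 = 6. Add edge {4,6}. Now deg[4]=0, deg[6]=1.
Step 3: smallest deg-1 vertex = 6, p_3 = 8. Add edge {6,8}. Now deg[6]=0, deg[8]=1.
Step 4: smallest deg-1 vertex = 8, p_4 = 1. Add edge {1,8}. Now deg[8]=0, deg[1]=1.
Step 5: smallest deg-1 vertex = 1, p_5 = 12. Add edge {1,12}. Now deg[1]=0, deg[12]=1.
Step 6: smallest deg-1 vertex = 9, p_6 = 2. Add edge {2,9}. Now deg[9]=0, deg[2]=1.
Step 7: smallest deg-1 vertex = 2, p_7 = 5. Add edge {2,5}. Now deg[2]=0, deg[5]=1.
Step 8: smallest deg-1 vertex = 5, p_8 = 11. Add edge {5,11}. Now deg[5]=0, deg[11]=2.
Step 9: smallest deg-1 vertex = 10, p_9 = 11. Add edge {10,11}. Now deg[10]=0, deg[11]=1.
Step 10: smallest deg-1 vertex = 11, p_10 = 3. Add edge {3,11}. Now deg[11]=0, deg[3]=1.
Final: two remaining deg-1 vertices are 3, 12. Add edge {3,12}.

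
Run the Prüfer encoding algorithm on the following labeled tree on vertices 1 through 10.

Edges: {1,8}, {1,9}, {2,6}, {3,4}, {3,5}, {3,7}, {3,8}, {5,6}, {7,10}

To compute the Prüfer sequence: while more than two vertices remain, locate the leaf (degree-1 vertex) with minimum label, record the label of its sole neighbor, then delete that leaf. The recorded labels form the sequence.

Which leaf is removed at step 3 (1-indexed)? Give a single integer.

Answer: 6

Derivation:
Step 1: current leaves = {2,4,9,10}. Remove leaf 2 (neighbor: 6).
Step 2: current leaves = {4,6,9,10}. Remove leaf 4 (neighbor: 3).
Step 3: current leaves = {6,9,10}. Remove leaf 6 (neighbor: 5).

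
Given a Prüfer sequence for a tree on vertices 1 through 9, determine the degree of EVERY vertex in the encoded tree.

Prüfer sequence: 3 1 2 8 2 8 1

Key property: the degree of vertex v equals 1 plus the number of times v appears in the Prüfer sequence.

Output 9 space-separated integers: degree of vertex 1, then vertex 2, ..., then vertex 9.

p_1 = 3: count[3] becomes 1
p_2 = 1: count[1] becomes 1
p_3 = 2: count[2] becomes 1
p_4 = 8: count[8] becomes 1
p_5 = 2: count[2] becomes 2
p_6 = 8: count[8] becomes 2
p_7 = 1: count[1] becomes 2
Degrees (1 + count): deg[1]=1+2=3, deg[2]=1+2=3, deg[3]=1+1=2, deg[4]=1+0=1, deg[5]=1+0=1, deg[6]=1+0=1, deg[7]=1+0=1, deg[8]=1+2=3, deg[9]=1+0=1

Answer: 3 3 2 1 1 1 1 3 1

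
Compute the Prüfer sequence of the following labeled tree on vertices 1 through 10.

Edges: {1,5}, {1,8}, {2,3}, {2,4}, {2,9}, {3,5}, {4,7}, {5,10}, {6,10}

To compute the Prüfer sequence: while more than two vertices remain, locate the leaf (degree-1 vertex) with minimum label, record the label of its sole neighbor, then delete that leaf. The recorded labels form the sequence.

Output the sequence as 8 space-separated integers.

Step 1: leaves = {6,7,8,9}. Remove smallest leaf 6, emit neighbor 10.
Step 2: leaves = {7,8,9,10}. Remove smallest leaf 7, emit neighbor 4.
Step 3: leaves = {4,8,9,10}. Remove smallest leaf 4, emit neighbor 2.
Step 4: leaves = {8,9,10}. Remove smallest leaf 8, emit neighbor 1.
Step 5: leaves = {1,9,10}. Remove smallest leaf 1, emit neighbor 5.
Step 6: leaves = {9,10}. Remove smallest leaf 9, emit neighbor 2.
Step 7: leaves = {2,10}. Remove smallest leaf 2, emit neighbor 3.
Step 8: leaves = {3,10}. Remove smallest leaf 3, emit neighbor 5.
Done: 2 vertices remain (5, 10). Sequence = [10 4 2 1 5 2 3 5]

Answer: 10 4 2 1 5 2 3 5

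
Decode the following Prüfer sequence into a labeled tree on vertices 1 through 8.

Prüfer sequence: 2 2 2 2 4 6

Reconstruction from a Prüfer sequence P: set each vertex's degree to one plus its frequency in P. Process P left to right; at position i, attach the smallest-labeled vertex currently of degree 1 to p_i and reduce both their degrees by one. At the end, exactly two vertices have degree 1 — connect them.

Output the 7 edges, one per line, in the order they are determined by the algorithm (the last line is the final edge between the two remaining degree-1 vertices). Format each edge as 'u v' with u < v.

Answer: 1 2
2 3
2 5
2 7
2 4
4 6
6 8

Derivation:
Initial degrees: {1:1, 2:5, 3:1, 4:2, 5:1, 6:2, 7:1, 8:1}
Step 1: smallest deg-1 vertex = 1, p_1 = 2. Add edge {1,2}. Now deg[1]=0, deg[2]=4.
Step 2: smallest deg-1 vertex = 3, p_2 = 2. Add edge {2,3}. Now deg[3]=0, deg[2]=3.
Step 3: smallest deg-1 vertex = 5, p_3 = 2. Add edge {2,5}. Now deg[5]=0, deg[2]=2.
Step 4: smallest deg-1 vertex = 7, p_4 = 2. Add edge {2,7}. Now deg[7]=0, deg[2]=1.
Step 5: smallest deg-1 vertex = 2, p_5 = 4. Add edge {2,4}. Now deg[2]=0, deg[4]=1.
Step 6: smallest deg-1 vertex = 4, p_6 = 6. Add edge {4,6}. Now deg[4]=0, deg[6]=1.
Final: two remaining deg-1 vertices are 6, 8. Add edge {6,8}.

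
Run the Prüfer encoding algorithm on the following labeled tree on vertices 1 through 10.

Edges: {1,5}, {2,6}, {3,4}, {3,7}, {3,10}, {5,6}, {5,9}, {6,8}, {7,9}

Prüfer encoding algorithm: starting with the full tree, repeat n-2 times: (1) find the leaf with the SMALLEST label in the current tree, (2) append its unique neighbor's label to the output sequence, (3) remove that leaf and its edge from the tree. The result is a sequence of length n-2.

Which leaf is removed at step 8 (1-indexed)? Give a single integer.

Answer: 7

Derivation:
Step 1: current leaves = {1,2,4,8,10}. Remove leaf 1 (neighbor: 5).
Step 2: current leaves = {2,4,8,10}. Remove leaf 2 (neighbor: 6).
Step 3: current leaves = {4,8,10}. Remove leaf 4 (neighbor: 3).
Step 4: current leaves = {8,10}. Remove leaf 8 (neighbor: 6).
Step 5: current leaves = {6,10}. Remove leaf 6 (neighbor: 5).
Step 6: current leaves = {5,10}. Remove leaf 5 (neighbor: 9).
Step 7: current leaves = {9,10}. Remove leaf 9 (neighbor: 7).
Step 8: current leaves = {7,10}. Remove leaf 7 (neighbor: 3).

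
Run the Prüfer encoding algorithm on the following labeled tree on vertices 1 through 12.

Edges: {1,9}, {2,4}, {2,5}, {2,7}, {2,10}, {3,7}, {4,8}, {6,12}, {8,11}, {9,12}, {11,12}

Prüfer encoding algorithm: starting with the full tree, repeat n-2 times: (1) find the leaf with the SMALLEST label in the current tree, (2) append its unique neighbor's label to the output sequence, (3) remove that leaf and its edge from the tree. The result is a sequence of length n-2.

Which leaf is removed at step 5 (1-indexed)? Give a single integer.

Answer: 7

Derivation:
Step 1: current leaves = {1,3,5,6,10}. Remove leaf 1 (neighbor: 9).
Step 2: current leaves = {3,5,6,9,10}. Remove leaf 3 (neighbor: 7).
Step 3: current leaves = {5,6,7,9,10}. Remove leaf 5 (neighbor: 2).
Step 4: current leaves = {6,7,9,10}. Remove leaf 6 (neighbor: 12).
Step 5: current leaves = {7,9,10}. Remove leaf 7 (neighbor: 2).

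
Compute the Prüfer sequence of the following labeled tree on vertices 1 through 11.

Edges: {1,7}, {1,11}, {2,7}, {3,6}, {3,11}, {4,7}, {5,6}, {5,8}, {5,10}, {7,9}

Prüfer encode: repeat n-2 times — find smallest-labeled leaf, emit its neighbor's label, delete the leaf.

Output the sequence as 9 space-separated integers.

Answer: 7 7 5 7 1 11 5 6 3

Derivation:
Step 1: leaves = {2,4,8,9,10}. Remove smallest leaf 2, emit neighbor 7.
Step 2: leaves = {4,8,9,10}. Remove smallest leaf 4, emit neighbor 7.
Step 3: leaves = {8,9,10}. Remove smallest leaf 8, emit neighbor 5.
Step 4: leaves = {9,10}. Remove smallest leaf 9, emit neighbor 7.
Step 5: leaves = {7,10}. Remove smallest leaf 7, emit neighbor 1.
Step 6: leaves = {1,10}. Remove smallest leaf 1, emit neighbor 11.
Step 7: leaves = {10,11}. Remove smallest leaf 10, emit neighbor 5.
Step 8: leaves = {5,11}. Remove smallest leaf 5, emit neighbor 6.
Step 9: leaves = {6,11}. Remove smallest leaf 6, emit neighbor 3.
Done: 2 vertices remain (3, 11). Sequence = [7 7 5 7 1 11 5 6 3]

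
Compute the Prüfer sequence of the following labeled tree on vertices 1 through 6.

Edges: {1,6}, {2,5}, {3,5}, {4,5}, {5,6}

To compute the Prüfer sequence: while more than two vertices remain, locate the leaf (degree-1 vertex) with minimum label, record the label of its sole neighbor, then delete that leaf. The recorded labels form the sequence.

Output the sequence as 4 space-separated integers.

Answer: 6 5 5 5

Derivation:
Step 1: leaves = {1,2,3,4}. Remove smallest leaf 1, emit neighbor 6.
Step 2: leaves = {2,3,4,6}. Remove smallest leaf 2, emit neighbor 5.
Step 3: leaves = {3,4,6}. Remove smallest leaf 3, emit neighbor 5.
Step 4: leaves = {4,6}. Remove smallest leaf 4, emit neighbor 5.
Done: 2 vertices remain (5, 6). Sequence = [6 5 5 5]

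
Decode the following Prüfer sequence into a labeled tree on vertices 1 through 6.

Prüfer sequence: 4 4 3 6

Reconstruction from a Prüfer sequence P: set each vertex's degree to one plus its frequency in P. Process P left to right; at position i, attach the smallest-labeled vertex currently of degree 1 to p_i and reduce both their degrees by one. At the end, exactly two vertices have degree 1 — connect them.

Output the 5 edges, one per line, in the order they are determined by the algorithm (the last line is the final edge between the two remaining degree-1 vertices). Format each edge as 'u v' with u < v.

Initial degrees: {1:1, 2:1, 3:2, 4:3, 5:1, 6:2}
Step 1: smallest deg-1 vertex = 1, p_1 = 4. Add edge {1,4}. Now deg[1]=0, deg[4]=2.
Step 2: smallest deg-1 vertex = 2, p_2 = 4. Add edge {2,4}. Now deg[2]=0, deg[4]=1.
Step 3: smallest deg-1 vertex = 4, p_3 = 3. Add edge {3,4}. Now deg[4]=0, deg[3]=1.
Step 4: smallest deg-1 vertex = 3, p_4 = 6. Add edge {3,6}. Now deg[3]=0, deg[6]=1.
Final: two remaining deg-1 vertices are 5, 6. Add edge {5,6}.

Answer: 1 4
2 4
3 4
3 6
5 6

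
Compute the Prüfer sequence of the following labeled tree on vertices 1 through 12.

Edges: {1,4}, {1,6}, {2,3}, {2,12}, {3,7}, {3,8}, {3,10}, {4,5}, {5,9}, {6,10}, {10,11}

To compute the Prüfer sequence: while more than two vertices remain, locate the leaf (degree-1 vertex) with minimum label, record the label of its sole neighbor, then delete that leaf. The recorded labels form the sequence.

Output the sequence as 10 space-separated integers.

Step 1: leaves = {7,8,9,11,12}. Remove smallest leaf 7, emit neighbor 3.
Step 2: leaves = {8,9,11,12}. Remove smallest leaf 8, emit neighbor 3.
Step 3: leaves = {9,11,12}. Remove smallest leaf 9, emit neighbor 5.
Step 4: leaves = {5,11,12}. Remove smallest leaf 5, emit neighbor 4.
Step 5: leaves = {4,11,12}. Remove smallest leaf 4, emit neighbor 1.
Step 6: leaves = {1,11,12}. Remove smallest leaf 1, emit neighbor 6.
Step 7: leaves = {6,11,12}. Remove smallest leaf 6, emit neighbor 10.
Step 8: leaves = {11,12}. Remove smallest leaf 11, emit neighbor 10.
Step 9: leaves = {10,12}. Remove smallest leaf 10, emit neighbor 3.
Step 10: leaves = {3,12}. Remove smallest leaf 3, emit neighbor 2.
Done: 2 vertices remain (2, 12). Sequence = [3 3 5 4 1 6 10 10 3 2]

Answer: 3 3 5 4 1 6 10 10 3 2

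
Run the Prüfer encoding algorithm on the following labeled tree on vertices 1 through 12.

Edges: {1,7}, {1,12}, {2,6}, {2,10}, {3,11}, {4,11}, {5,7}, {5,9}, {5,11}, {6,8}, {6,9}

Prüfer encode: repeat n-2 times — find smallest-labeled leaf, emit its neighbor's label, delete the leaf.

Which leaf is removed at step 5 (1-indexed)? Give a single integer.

Answer: 2

Derivation:
Step 1: current leaves = {3,4,8,10,12}. Remove leaf 3 (neighbor: 11).
Step 2: current leaves = {4,8,10,12}. Remove leaf 4 (neighbor: 11).
Step 3: current leaves = {8,10,11,12}. Remove leaf 8 (neighbor: 6).
Step 4: current leaves = {10,11,12}. Remove leaf 10 (neighbor: 2).
Step 5: current leaves = {2,11,12}. Remove leaf 2 (neighbor: 6).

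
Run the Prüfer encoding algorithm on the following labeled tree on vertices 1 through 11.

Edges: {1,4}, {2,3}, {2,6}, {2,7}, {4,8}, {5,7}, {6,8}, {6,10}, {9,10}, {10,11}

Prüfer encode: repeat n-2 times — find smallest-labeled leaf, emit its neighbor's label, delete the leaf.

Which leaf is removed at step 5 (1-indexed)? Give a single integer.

Answer: 7

Derivation:
Step 1: current leaves = {1,3,5,9,11}. Remove leaf 1 (neighbor: 4).
Step 2: current leaves = {3,4,5,9,11}. Remove leaf 3 (neighbor: 2).
Step 3: current leaves = {4,5,9,11}. Remove leaf 4 (neighbor: 8).
Step 4: current leaves = {5,8,9,11}. Remove leaf 5 (neighbor: 7).
Step 5: current leaves = {7,8,9,11}. Remove leaf 7 (neighbor: 2).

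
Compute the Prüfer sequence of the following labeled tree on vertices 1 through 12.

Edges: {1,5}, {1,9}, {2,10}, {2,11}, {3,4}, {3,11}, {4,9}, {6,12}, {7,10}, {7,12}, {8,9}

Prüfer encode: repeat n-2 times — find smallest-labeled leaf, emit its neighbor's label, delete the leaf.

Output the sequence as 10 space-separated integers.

Answer: 1 9 12 9 4 3 11 2 10 7

Derivation:
Step 1: leaves = {5,6,8}. Remove smallest leaf 5, emit neighbor 1.
Step 2: leaves = {1,6,8}. Remove smallest leaf 1, emit neighbor 9.
Step 3: leaves = {6,8}. Remove smallest leaf 6, emit neighbor 12.
Step 4: leaves = {8,12}. Remove smallest leaf 8, emit neighbor 9.
Step 5: leaves = {9,12}. Remove smallest leaf 9, emit neighbor 4.
Step 6: leaves = {4,12}. Remove smallest leaf 4, emit neighbor 3.
Step 7: leaves = {3,12}. Remove smallest leaf 3, emit neighbor 11.
Step 8: leaves = {11,12}. Remove smallest leaf 11, emit neighbor 2.
Step 9: leaves = {2,12}. Remove smallest leaf 2, emit neighbor 10.
Step 10: leaves = {10,12}. Remove smallest leaf 10, emit neighbor 7.
Done: 2 vertices remain (7, 12). Sequence = [1 9 12 9 4 3 11 2 10 7]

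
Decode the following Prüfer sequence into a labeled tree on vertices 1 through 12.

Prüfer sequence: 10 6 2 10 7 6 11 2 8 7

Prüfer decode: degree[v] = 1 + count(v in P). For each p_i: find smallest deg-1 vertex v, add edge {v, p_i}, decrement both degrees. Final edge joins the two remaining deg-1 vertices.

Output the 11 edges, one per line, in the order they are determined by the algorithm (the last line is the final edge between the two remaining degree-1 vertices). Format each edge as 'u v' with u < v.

Answer: 1 10
3 6
2 4
5 10
7 9
6 10
6 11
2 11
2 8
7 8
7 12

Derivation:
Initial degrees: {1:1, 2:3, 3:1, 4:1, 5:1, 6:3, 7:3, 8:2, 9:1, 10:3, 11:2, 12:1}
Step 1: smallest deg-1 vertex = 1, p_1 = 10. Add edge {1,10}. Now deg[1]=0, deg[10]=2.
Step 2: smallest deg-1 vertex = 3, p_2 = 6. Add edge {3,6}. Now deg[3]=0, deg[6]=2.
Step 3: smallest deg-1 vertex = 4, p_3 = 2. Add edge {2,4}. Now deg[4]=0, deg[2]=2.
Step 4: smallest deg-1 vertex = 5, p_4 = 10. Add edge {5,10}. Now deg[5]=0, deg[10]=1.
Step 5: smallest deg-1 vertex = 9, p_5 = 7. Add edge {7,9}. Now deg[9]=0, deg[7]=2.
Step 6: smallest deg-1 vertex = 10, p_6 = 6. Add edge {6,10}. Now deg[10]=0, deg[6]=1.
Step 7: smallest deg-1 vertex = 6, p_7 = 11. Add edge {6,11}. Now deg[6]=0, deg[11]=1.
Step 8: smallest deg-1 vertex = 11, p_8 = 2. Add edge {2,11}. Now deg[11]=0, deg[2]=1.
Step 9: smallest deg-1 vertex = 2, p_9 = 8. Add edge {2,8}. Now deg[2]=0, deg[8]=1.
Step 10: smallest deg-1 vertex = 8, p_10 = 7. Add edge {7,8}. Now deg[8]=0, deg[7]=1.
Final: two remaining deg-1 vertices are 7, 12. Add edge {7,12}.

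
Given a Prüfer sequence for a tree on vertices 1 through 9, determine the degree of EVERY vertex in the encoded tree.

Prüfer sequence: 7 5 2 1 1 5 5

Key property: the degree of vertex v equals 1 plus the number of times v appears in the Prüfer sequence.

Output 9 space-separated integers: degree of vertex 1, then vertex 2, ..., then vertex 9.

Answer: 3 2 1 1 4 1 2 1 1

Derivation:
p_1 = 7: count[7] becomes 1
p_2 = 5: count[5] becomes 1
p_3 = 2: count[2] becomes 1
p_4 = 1: count[1] becomes 1
p_5 = 1: count[1] becomes 2
p_6 = 5: count[5] becomes 2
p_7 = 5: count[5] becomes 3
Degrees (1 + count): deg[1]=1+2=3, deg[2]=1+1=2, deg[3]=1+0=1, deg[4]=1+0=1, deg[5]=1+3=4, deg[6]=1+0=1, deg[7]=1+1=2, deg[8]=1+0=1, deg[9]=1+0=1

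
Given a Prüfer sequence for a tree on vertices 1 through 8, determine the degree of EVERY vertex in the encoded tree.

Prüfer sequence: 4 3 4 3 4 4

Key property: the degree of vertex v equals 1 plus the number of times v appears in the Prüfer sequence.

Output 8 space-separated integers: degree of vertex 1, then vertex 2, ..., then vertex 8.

p_1 = 4: count[4] becomes 1
p_2 = 3: count[3] becomes 1
p_3 = 4: count[4] becomes 2
p_4 = 3: count[3] becomes 2
p_5 = 4: count[4] becomes 3
p_6 = 4: count[4] becomes 4
Degrees (1 + count): deg[1]=1+0=1, deg[2]=1+0=1, deg[3]=1+2=3, deg[4]=1+4=5, deg[5]=1+0=1, deg[6]=1+0=1, deg[7]=1+0=1, deg[8]=1+0=1

Answer: 1 1 3 5 1 1 1 1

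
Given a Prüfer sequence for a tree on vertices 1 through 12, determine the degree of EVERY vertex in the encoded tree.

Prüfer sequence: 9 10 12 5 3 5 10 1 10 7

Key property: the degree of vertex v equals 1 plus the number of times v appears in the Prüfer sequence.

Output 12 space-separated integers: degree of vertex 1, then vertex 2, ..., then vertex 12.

Answer: 2 1 2 1 3 1 2 1 2 4 1 2

Derivation:
p_1 = 9: count[9] becomes 1
p_2 = 10: count[10] becomes 1
p_3 = 12: count[12] becomes 1
p_4 = 5: count[5] becomes 1
p_5 = 3: count[3] becomes 1
p_6 = 5: count[5] becomes 2
p_7 = 10: count[10] becomes 2
p_8 = 1: count[1] becomes 1
p_9 = 10: count[10] becomes 3
p_10 = 7: count[7] becomes 1
Degrees (1 + count): deg[1]=1+1=2, deg[2]=1+0=1, deg[3]=1+1=2, deg[4]=1+0=1, deg[5]=1+2=3, deg[6]=1+0=1, deg[7]=1+1=2, deg[8]=1+0=1, deg[9]=1+1=2, deg[10]=1+3=4, deg[11]=1+0=1, deg[12]=1+1=2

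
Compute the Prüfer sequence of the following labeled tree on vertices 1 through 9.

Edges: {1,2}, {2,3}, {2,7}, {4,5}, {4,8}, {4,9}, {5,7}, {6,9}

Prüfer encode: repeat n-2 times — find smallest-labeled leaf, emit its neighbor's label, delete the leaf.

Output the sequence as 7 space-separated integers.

Step 1: leaves = {1,3,6,8}. Remove smallest leaf 1, emit neighbor 2.
Step 2: leaves = {3,6,8}. Remove smallest leaf 3, emit neighbor 2.
Step 3: leaves = {2,6,8}. Remove smallest leaf 2, emit neighbor 7.
Step 4: leaves = {6,7,8}. Remove smallest leaf 6, emit neighbor 9.
Step 5: leaves = {7,8,9}. Remove smallest leaf 7, emit neighbor 5.
Step 6: leaves = {5,8,9}. Remove smallest leaf 5, emit neighbor 4.
Step 7: leaves = {8,9}. Remove smallest leaf 8, emit neighbor 4.
Done: 2 vertices remain (4, 9). Sequence = [2 2 7 9 5 4 4]

Answer: 2 2 7 9 5 4 4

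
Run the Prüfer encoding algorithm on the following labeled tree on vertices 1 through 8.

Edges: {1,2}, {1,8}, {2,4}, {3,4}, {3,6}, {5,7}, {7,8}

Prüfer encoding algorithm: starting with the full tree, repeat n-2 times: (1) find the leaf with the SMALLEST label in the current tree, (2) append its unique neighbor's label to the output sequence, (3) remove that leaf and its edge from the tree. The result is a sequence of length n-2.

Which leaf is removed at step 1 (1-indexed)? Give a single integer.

Step 1: current leaves = {5,6}. Remove leaf 5 (neighbor: 7).

Answer: 5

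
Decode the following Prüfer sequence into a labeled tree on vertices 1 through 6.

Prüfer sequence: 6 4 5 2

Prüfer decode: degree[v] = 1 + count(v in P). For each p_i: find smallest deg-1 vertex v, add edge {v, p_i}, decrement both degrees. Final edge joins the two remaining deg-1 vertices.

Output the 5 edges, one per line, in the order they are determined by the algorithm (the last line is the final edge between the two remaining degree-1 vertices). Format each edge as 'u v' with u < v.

Answer: 1 6
3 4
4 5
2 5
2 6

Derivation:
Initial degrees: {1:1, 2:2, 3:1, 4:2, 5:2, 6:2}
Step 1: smallest deg-1 vertex = 1, p_1 = 6. Add edge {1,6}. Now deg[1]=0, deg[6]=1.
Step 2: smallest deg-1 vertex = 3, p_2 = 4. Add edge {3,4}. Now deg[3]=0, deg[4]=1.
Step 3: smallest deg-1 vertex = 4, p_3 = 5. Add edge {4,5}. Now deg[4]=0, deg[5]=1.
Step 4: smallest deg-1 vertex = 5, p_4 = 2. Add edge {2,5}. Now deg[5]=0, deg[2]=1.
Final: two remaining deg-1 vertices are 2, 6. Add edge {2,6}.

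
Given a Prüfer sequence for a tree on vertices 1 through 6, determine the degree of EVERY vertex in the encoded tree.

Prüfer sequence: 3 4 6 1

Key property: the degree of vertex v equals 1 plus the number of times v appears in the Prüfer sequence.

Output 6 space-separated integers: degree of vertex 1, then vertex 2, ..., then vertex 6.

p_1 = 3: count[3] becomes 1
p_2 = 4: count[4] becomes 1
p_3 = 6: count[6] becomes 1
p_4 = 1: count[1] becomes 1
Degrees (1 + count): deg[1]=1+1=2, deg[2]=1+0=1, deg[3]=1+1=2, deg[4]=1+1=2, deg[5]=1+0=1, deg[6]=1+1=2

Answer: 2 1 2 2 1 2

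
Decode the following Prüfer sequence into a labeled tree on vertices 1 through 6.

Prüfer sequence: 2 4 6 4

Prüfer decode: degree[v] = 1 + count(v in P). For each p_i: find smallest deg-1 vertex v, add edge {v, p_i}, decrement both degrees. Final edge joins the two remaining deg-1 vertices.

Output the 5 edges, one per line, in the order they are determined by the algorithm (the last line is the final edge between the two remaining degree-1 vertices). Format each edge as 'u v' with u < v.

Answer: 1 2
2 4
3 6
4 5
4 6

Derivation:
Initial degrees: {1:1, 2:2, 3:1, 4:3, 5:1, 6:2}
Step 1: smallest deg-1 vertex = 1, p_1 = 2. Add edge {1,2}. Now deg[1]=0, deg[2]=1.
Step 2: smallest deg-1 vertex = 2, p_2 = 4. Add edge {2,4}. Now deg[2]=0, deg[4]=2.
Step 3: smallest deg-1 vertex = 3, p_3 = 6. Add edge {3,6}. Now deg[3]=0, deg[6]=1.
Step 4: smallest deg-1 vertex = 5, p_4 = 4. Add edge {4,5}. Now deg[5]=0, deg[4]=1.
Final: two remaining deg-1 vertices are 4, 6. Add edge {4,6}.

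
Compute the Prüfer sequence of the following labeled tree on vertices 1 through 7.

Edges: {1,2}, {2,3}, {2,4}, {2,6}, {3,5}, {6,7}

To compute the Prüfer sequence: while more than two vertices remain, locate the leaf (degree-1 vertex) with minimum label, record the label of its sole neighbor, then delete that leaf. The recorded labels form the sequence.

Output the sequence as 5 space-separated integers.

Step 1: leaves = {1,4,5,7}. Remove smallest leaf 1, emit neighbor 2.
Step 2: leaves = {4,5,7}. Remove smallest leaf 4, emit neighbor 2.
Step 3: leaves = {5,7}. Remove smallest leaf 5, emit neighbor 3.
Step 4: leaves = {3,7}. Remove smallest leaf 3, emit neighbor 2.
Step 5: leaves = {2,7}. Remove smallest leaf 2, emit neighbor 6.
Done: 2 vertices remain (6, 7). Sequence = [2 2 3 2 6]

Answer: 2 2 3 2 6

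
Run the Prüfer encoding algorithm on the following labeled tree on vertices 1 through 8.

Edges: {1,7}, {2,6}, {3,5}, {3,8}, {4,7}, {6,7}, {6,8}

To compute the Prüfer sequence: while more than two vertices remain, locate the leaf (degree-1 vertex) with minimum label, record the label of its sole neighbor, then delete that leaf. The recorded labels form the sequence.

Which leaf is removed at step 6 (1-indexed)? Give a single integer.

Answer: 7

Derivation:
Step 1: current leaves = {1,2,4,5}. Remove leaf 1 (neighbor: 7).
Step 2: current leaves = {2,4,5}. Remove leaf 2 (neighbor: 6).
Step 3: current leaves = {4,5}. Remove leaf 4 (neighbor: 7).
Step 4: current leaves = {5,7}. Remove leaf 5 (neighbor: 3).
Step 5: current leaves = {3,7}. Remove leaf 3 (neighbor: 8).
Step 6: current leaves = {7,8}. Remove leaf 7 (neighbor: 6).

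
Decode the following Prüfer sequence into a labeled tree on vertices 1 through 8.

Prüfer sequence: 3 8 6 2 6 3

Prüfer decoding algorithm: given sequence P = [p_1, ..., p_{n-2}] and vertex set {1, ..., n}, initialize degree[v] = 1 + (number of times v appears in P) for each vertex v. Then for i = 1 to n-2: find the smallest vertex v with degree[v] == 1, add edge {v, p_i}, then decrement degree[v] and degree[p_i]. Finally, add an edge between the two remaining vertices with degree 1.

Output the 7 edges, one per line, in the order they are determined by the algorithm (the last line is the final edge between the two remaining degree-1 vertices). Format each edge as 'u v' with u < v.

Answer: 1 3
4 8
5 6
2 7
2 6
3 6
3 8

Derivation:
Initial degrees: {1:1, 2:2, 3:3, 4:1, 5:1, 6:3, 7:1, 8:2}
Step 1: smallest deg-1 vertex = 1, p_1 = 3. Add edge {1,3}. Now deg[1]=0, deg[3]=2.
Step 2: smallest deg-1 vertex = 4, p_2 = 8. Add edge {4,8}. Now deg[4]=0, deg[8]=1.
Step 3: smallest deg-1 vertex = 5, p_3 = 6. Add edge {5,6}. Now deg[5]=0, deg[6]=2.
Step 4: smallest deg-1 vertex = 7, p_4 = 2. Add edge {2,7}. Now deg[7]=0, deg[2]=1.
Step 5: smallest deg-1 vertex = 2, p_5 = 6. Add edge {2,6}. Now deg[2]=0, deg[6]=1.
Step 6: smallest deg-1 vertex = 6, p_6 = 3. Add edge {3,6}. Now deg[6]=0, deg[3]=1.
Final: two remaining deg-1 vertices are 3, 8. Add edge {3,8}.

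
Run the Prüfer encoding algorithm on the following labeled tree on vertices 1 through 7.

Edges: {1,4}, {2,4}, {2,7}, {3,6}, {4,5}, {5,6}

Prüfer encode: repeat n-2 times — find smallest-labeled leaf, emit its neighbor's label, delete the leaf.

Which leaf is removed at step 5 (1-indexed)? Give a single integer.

Answer: 4

Derivation:
Step 1: current leaves = {1,3,7}. Remove leaf 1 (neighbor: 4).
Step 2: current leaves = {3,7}. Remove leaf 3 (neighbor: 6).
Step 3: current leaves = {6,7}. Remove leaf 6 (neighbor: 5).
Step 4: current leaves = {5,7}. Remove leaf 5 (neighbor: 4).
Step 5: current leaves = {4,7}. Remove leaf 4 (neighbor: 2).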